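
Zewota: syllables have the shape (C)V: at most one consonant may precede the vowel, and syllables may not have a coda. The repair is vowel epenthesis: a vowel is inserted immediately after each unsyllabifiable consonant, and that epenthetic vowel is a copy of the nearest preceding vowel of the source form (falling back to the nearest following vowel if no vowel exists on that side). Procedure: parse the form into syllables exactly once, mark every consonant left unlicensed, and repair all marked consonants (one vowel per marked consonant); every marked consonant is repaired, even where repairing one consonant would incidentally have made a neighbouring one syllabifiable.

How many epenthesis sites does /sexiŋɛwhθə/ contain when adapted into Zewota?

The unsyllabifiable consonants are /w/, /h/; each receives one epenthetic vowel.

2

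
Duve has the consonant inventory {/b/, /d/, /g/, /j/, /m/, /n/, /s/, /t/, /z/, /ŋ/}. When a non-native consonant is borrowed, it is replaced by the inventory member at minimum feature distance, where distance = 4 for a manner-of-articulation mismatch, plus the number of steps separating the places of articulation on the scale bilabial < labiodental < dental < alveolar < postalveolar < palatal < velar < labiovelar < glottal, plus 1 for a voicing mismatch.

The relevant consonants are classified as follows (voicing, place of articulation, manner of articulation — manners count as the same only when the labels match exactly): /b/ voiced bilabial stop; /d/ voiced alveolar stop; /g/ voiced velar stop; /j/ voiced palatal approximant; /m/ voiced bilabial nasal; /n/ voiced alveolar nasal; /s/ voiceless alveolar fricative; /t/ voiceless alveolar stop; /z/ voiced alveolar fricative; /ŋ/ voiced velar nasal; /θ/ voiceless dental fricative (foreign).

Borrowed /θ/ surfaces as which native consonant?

s

/s/ is closest: same manner (fricative), place distance 1 (dental→alveolar), same voicing; total 1. Next closest is /z/ at distance 2.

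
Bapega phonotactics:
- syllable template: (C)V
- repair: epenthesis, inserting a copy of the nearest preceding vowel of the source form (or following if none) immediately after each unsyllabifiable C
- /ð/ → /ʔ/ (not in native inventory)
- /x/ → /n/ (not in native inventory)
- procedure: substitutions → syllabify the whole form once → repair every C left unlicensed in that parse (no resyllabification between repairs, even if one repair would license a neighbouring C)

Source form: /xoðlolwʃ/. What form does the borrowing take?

noʔololowoʃo

Substitution: /x/ → /n/, /ð/ → /ʔ/, giving /noʔlolwʃ/.
Syllabifying with onset maximization leaves /ʔ/, /l/, /w/, /ʃ/ stranded (no codas are permitted; onsets are limited to one consonant).
Each unlicensed consonant becomes the onset of a new syllable: /ʔ/ → /ʔo/, /l/ → /lo/, /w/ → /wo/, /ʃ/ → /ʃo/.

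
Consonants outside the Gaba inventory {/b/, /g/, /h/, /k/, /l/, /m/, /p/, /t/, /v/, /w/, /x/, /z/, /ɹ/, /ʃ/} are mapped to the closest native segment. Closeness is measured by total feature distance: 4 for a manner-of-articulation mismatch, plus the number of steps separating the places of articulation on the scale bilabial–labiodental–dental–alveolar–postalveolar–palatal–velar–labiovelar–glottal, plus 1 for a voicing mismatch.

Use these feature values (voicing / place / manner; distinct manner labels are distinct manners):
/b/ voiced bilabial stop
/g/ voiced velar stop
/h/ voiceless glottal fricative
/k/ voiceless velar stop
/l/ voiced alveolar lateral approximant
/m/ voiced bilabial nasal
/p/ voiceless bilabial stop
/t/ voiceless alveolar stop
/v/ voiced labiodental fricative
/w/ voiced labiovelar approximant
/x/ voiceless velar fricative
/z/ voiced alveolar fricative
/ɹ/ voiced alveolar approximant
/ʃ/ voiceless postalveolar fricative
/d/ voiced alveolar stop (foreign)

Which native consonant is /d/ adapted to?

/t/ is closest: same manner (stop), place distance 0 (alveolar→alveolar), voicing differs (+1); total 1. Next closest is /b/ at distance 3.

t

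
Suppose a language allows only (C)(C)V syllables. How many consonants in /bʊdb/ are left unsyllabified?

The consonants /d/, /b/ cannot be parsed into a legal (C)(C)V syllable (no codas are permitted; onsets may contain at most 2 consonants).

2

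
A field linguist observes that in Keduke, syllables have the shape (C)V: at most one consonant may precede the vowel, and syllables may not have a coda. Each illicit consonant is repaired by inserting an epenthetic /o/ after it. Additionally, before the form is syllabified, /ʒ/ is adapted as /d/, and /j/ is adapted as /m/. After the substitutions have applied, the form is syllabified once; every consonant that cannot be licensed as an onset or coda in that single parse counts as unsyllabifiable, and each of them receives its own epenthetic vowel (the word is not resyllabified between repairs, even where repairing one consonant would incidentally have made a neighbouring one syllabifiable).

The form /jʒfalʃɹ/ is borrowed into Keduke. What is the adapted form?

Substitution: /j/ → /m/, /ʒ/ → /d/, giving /mdfalʃɹ/.
Under (C)V, the unsyllabifiable consonants are /m/, /d/, /l/, /ʃ/, /ɹ/ (no codas are permitted; onsets are limited to one consonant).
Epenthesis after each stranded consonant: /m/ → /mo/, /d/ → /do/, /l/ → /lo/, /ʃ/ → /ʃo/, /ɹ/ → /ɹo/.

modofaloʃoɹo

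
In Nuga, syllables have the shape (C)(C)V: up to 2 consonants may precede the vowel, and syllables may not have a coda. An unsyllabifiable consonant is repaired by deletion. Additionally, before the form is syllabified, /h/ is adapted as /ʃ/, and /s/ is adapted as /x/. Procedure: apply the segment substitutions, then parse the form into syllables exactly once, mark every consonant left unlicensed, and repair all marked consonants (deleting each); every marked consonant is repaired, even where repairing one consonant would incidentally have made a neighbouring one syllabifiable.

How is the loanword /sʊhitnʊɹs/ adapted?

xʊʃitnʊ

Substitution: /s/ → /x/, /h/ → /ʃ/, giving /xʊʃitnʊɹx/.
Under (C)(C)V, the unsyllabifiable consonants are /ɹ/, /x/ (no codas are permitted; onsets may contain at most 2 consonants).
Deletion applies to /ɹ/, /x/.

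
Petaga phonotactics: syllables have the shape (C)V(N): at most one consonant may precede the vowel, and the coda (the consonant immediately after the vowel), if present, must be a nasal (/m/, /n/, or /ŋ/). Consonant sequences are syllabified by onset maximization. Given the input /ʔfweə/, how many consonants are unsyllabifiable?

2

Under (C)V(N), the unsyllabifiable consonants are /ʔ/, /f/ (only a nasal (/m/, /n/, or /ŋ/) is licensed in coda position; onsets are limited to one consonant).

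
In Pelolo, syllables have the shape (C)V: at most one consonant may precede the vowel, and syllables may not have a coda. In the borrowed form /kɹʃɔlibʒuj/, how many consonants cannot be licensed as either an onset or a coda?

4

Syllabifying with onset maximization leaves /k/, /ɹ/, /b/, /j/ stranded (no codas are permitted; onsets are limited to one consonant).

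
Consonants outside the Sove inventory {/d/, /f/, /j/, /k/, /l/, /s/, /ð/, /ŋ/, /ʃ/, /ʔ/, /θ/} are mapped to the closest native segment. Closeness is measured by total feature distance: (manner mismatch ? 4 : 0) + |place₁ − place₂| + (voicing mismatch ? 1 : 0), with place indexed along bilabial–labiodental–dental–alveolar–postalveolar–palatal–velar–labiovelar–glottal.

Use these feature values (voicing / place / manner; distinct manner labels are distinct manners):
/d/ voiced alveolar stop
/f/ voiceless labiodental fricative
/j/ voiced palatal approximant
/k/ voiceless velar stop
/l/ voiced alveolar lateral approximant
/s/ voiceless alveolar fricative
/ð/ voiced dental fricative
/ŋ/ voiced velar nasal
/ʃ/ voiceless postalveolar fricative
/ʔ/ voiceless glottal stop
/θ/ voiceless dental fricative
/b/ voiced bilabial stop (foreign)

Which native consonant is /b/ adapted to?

d

/d/ is closest: same manner (stop), place distance 3 (bilabial→alveolar), same voicing; total 3. Next closest is /f/ at distance 6.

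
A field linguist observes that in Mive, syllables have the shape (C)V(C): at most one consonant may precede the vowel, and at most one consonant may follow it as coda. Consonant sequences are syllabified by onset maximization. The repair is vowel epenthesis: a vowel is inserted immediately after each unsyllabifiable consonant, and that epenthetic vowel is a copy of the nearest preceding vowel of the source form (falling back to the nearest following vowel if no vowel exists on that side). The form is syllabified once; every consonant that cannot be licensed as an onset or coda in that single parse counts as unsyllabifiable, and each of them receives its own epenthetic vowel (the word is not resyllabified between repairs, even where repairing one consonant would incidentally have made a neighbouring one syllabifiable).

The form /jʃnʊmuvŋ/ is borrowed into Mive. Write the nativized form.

jʊʃʊnʊmuvŋu

Syllabifying with onset maximization leaves /j/, /ʃ/, /ŋ/ stranded (at most one coda consonant is licensed; onsets are limited to one consonant).
Each unlicensed consonant becomes the onset of a new syllable: /j/ → /jʊ/, /ʃ/ → /ʃʊ/, /ŋ/ → /ŋu/.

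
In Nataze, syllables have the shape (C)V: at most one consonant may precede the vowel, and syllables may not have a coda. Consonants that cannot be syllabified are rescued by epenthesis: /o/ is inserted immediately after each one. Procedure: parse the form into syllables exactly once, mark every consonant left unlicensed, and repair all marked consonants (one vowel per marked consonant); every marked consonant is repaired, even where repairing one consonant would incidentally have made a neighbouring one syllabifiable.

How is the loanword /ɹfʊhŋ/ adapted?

The consonants /ɹ/, /h/, /ŋ/ cannot be parsed into a legal (C)V syllable (no codas are permitted; onsets are limited to one consonant).
Each unlicensed consonant becomes the onset of a new syllable: /ɹ/ → /ɹo/, /h/ → /ho/, /ŋ/ → /ŋo/.

ɹofʊhoŋo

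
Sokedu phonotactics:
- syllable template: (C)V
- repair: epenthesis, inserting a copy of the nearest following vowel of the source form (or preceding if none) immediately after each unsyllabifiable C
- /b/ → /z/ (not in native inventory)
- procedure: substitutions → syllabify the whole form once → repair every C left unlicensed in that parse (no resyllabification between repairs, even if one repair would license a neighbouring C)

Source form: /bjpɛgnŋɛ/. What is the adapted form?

zɛjɛpɛgɛnɛŋɛ

Substitution: /b/ → /z/, giving /zjpɛgnŋɛ/.
The consonants /z/, /j/, /g/, /n/ cannot be parsed into a legal (C)V syllable (no codas are permitted; onsets are limited to one consonant).
Epenthesis after each stranded consonant: /z/ → /zɛ/, /j/ → /jɛ/, /g/ → /gɛ/, /n/ → /nɛ/.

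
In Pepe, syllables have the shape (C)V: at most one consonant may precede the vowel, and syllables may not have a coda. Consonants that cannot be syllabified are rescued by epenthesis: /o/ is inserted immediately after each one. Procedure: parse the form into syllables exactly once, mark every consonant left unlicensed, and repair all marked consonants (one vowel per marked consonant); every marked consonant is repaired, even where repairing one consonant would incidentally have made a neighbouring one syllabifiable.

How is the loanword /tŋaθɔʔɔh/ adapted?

The consonants /t/, /h/ cannot be parsed into a legal (C)V syllable (no codas are permitted; onsets are limited to one consonant).
Each unlicensed consonant becomes the onset of a new syllable: /t/ → /to/, /h/ → /ho/.

toŋaθɔʔɔho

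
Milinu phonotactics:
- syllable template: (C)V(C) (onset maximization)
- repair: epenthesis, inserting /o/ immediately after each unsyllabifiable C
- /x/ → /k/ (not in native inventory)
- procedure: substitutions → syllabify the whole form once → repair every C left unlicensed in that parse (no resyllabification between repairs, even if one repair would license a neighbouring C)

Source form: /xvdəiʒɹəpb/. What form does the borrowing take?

Substitution: /x/ → /k/, giving /kvdəiʒɹəpb/.
Under (C)V(C), the unsyllabifiable consonants are /k/, /v/, /b/ (at most one coda consonant is licensed; onsets are limited to one consonant).
Each unlicensed consonant becomes the onset of a new syllable: /k/ → /ko/, /v/ → /vo/, /b/ → /bo/.

kovodəiʒɹəpbo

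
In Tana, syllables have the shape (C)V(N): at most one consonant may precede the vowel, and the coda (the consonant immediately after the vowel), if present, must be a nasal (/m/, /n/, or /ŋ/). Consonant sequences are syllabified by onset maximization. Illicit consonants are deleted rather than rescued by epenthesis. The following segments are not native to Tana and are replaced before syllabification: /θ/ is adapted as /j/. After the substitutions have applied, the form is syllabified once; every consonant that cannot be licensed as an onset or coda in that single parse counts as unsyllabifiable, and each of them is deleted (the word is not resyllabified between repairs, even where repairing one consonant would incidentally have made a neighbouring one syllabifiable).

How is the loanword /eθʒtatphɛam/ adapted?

Substitution: /θ/ → /j/, giving /ejʒtatphɛam/.
The consonants /j/, /ʒ/, /t/, /p/ cannot be parsed into a legal (C)V(N) syllable (only a nasal (/m/, /n/, or /ŋ/) is licensed in coda position; onsets are limited to one consonant).
Each unlicensed consonant is deleted: /j/, /ʒ/, /t/, /p/.

etahɛam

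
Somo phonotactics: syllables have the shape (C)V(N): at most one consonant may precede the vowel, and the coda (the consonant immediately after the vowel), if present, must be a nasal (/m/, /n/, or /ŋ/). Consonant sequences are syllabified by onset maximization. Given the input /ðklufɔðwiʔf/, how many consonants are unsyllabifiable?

Syllabifying with onset maximization leaves /ð/, /k/, /ð/, /ʔ/, /f/ stranded (only a nasal (/m/, /n/, or /ŋ/) is licensed in coda position; onsets are limited to one consonant).

5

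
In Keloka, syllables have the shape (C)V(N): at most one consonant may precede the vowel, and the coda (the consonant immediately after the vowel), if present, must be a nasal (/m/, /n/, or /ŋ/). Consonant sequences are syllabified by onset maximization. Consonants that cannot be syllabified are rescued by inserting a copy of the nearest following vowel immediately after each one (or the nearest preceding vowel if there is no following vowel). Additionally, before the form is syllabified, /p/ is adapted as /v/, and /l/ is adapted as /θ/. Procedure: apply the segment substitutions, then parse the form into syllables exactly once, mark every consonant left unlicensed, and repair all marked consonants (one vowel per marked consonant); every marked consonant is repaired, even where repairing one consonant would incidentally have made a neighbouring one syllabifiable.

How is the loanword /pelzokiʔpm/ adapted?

Substitution: /p/ → /v/, /l/ → /θ/, giving /veθzokiʔvm/.
The consonants /θ/, /ʔ/, /v/, /m/ cannot be parsed into a legal (C)V(N) syllable (only a nasal (/m/, /n/, or /ŋ/) is licensed in coda position; onsets are limited to one consonant).
Each unlicensed consonant becomes the onset of a new syllable: /θ/ → /θo/, /ʔ/ → /ʔi/, /v/ → /vi/, /m/ → /mi/.

veθozokiʔivimi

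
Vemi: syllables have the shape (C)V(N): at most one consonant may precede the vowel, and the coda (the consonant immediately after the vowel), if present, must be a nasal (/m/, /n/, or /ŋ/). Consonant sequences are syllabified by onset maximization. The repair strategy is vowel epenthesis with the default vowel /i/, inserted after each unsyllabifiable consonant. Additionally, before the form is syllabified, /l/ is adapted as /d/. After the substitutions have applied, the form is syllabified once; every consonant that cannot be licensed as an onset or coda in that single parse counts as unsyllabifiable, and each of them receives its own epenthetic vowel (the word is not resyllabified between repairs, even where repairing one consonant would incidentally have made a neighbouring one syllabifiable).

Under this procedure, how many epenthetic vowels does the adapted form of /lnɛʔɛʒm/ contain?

3

After substitution the input is /dnɛʔɛʒm/.
The unsyllabifiable consonants are /d/, /ʒ/, /m/; each receives one epenthetic vowel.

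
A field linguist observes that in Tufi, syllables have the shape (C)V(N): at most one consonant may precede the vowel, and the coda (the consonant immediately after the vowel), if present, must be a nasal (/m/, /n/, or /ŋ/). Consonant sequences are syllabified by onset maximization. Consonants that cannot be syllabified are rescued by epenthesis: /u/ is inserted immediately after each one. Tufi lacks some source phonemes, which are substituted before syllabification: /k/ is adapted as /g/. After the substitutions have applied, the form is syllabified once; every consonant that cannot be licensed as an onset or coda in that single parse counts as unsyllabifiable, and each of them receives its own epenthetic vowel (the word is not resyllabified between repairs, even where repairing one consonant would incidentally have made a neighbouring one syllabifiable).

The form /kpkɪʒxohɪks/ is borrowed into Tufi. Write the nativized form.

gupugɪʒuxohɪgusu

Substitution: /k/ → /g/, giving /gpgɪʒxohɪgs/.
Under (C)V(N), the unsyllabifiable consonants are /g/, /p/, /ʒ/, /g/, /s/ (only a nasal (/m/, /n/, or /ŋ/) is licensed in coda position; onsets are limited to one consonant).
Epenthesis after each stranded consonant: /g/ → /gu/, /p/ → /pu/, /ʒ/ → /ʒu/, /g/ → /gu/, /s/ → /su/.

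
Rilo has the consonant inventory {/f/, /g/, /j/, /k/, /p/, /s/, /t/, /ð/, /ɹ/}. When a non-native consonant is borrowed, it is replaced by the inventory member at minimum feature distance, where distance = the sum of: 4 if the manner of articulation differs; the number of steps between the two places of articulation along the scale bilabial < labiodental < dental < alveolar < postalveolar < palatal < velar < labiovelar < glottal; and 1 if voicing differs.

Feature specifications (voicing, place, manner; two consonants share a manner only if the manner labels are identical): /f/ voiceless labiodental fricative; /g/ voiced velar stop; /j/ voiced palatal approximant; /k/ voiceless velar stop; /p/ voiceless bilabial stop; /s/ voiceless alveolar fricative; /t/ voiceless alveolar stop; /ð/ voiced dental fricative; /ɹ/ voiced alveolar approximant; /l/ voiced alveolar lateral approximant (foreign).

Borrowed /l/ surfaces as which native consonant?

ɹ

/ɹ/ is closest: manner differs (lateral approximant→approximant, +4), place distance 0 (alveolar→alveolar), same voicing; total 4. Next closest is /s/ at distance 5.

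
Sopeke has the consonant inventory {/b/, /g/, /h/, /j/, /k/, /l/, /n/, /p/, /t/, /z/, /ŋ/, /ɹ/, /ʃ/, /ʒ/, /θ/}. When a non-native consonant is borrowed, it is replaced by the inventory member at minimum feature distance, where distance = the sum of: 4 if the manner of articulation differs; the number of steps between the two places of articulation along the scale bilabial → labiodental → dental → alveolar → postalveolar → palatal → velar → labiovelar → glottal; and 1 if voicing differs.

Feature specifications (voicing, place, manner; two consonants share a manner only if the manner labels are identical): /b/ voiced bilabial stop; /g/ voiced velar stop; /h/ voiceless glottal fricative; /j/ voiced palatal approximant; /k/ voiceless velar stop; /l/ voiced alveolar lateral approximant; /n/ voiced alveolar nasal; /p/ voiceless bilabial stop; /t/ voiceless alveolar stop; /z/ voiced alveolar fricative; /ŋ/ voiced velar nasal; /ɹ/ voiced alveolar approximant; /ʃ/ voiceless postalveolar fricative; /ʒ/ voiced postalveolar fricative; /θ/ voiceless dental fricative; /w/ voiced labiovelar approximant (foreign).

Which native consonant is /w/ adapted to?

/j/ is closest: same manner (approximant), place distance 2 (labiovelar→palatal), same voicing; total 2. Next closest is /ɹ/ at distance 4.

j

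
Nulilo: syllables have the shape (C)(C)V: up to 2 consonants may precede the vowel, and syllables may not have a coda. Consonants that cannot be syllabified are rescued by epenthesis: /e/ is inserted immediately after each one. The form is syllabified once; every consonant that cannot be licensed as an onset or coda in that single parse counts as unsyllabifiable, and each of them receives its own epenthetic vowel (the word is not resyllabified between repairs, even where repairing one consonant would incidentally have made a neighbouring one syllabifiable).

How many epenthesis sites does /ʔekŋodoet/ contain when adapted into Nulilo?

The unsyllabifiable consonants are /t/; each receives one epenthetic vowel.

1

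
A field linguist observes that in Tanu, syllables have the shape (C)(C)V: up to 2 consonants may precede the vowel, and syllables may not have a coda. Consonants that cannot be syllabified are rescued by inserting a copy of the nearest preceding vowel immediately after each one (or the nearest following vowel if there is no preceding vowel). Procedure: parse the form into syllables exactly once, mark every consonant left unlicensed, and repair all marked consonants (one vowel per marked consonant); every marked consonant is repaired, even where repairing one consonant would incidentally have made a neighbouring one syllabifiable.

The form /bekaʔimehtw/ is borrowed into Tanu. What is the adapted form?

Under (C)(C)V, the unsyllabifiable consonants are /h/, /t/, /w/ (no codas are permitted; onsets may contain at most 2 consonants).
Epenthesis after each stranded consonant: /h/ → /he/, /t/ → /te/, /w/ → /we/.

bekaʔimehetewe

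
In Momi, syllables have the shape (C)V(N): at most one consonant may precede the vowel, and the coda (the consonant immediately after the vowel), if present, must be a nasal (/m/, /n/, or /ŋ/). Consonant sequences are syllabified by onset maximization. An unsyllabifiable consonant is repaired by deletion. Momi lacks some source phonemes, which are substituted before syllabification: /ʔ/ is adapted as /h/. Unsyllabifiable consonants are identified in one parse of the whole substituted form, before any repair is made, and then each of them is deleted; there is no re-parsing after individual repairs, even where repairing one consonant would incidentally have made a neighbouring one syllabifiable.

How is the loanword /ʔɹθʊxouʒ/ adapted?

θʊxou

Substitution: /ʔ/ → /h/, giving /hɹθʊxouʒ/.
The consonants /h/, /ɹ/, /ʒ/ cannot be parsed into a legal (C)V(N) syllable (only a nasal (/m/, /n/, or /ŋ/) is licensed in coda position; onsets are limited to one consonant).
Each unlicensed consonant is deleted: /h/, /ɹ/, /ʒ/.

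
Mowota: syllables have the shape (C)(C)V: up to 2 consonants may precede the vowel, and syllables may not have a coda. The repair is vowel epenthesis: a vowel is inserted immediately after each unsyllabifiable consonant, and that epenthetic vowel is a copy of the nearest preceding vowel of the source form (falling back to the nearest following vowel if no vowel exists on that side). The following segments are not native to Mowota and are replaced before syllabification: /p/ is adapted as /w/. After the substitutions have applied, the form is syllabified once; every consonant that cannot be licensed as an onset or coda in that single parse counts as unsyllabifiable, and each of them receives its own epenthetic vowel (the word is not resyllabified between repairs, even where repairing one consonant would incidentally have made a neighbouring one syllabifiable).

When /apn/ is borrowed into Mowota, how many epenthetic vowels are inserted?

2

After substitution the input is /awn/.
The unsyllabifiable consonants are /w/, /n/; each receives one epenthetic vowel.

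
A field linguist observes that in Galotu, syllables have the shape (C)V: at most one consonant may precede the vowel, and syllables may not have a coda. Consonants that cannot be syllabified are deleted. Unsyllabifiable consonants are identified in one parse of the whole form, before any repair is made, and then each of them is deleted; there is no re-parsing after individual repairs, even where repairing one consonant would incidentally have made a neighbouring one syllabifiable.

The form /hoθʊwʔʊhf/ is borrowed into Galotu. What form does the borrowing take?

Syllabifying with onset maximization leaves /w/, /h/, /f/ stranded (no codas are permitted; onsets are limited to one consonant).
Each unlicensed consonant is deleted: /w/, /h/, /f/.

hoθʊʔʊ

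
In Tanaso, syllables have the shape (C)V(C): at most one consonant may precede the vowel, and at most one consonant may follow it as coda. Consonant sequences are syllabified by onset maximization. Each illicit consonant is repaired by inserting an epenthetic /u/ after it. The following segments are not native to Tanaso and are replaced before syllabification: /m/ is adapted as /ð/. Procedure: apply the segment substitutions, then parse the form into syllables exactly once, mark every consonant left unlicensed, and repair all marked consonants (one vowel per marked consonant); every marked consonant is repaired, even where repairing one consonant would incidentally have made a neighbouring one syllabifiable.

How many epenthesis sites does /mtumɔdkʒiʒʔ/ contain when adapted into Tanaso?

3

After substitution the input is /ðtuðɔdkʒiʒʔ/.
The unsyllabifiable consonants are /ð/, /k/, /ʔ/; each receives one epenthetic vowel.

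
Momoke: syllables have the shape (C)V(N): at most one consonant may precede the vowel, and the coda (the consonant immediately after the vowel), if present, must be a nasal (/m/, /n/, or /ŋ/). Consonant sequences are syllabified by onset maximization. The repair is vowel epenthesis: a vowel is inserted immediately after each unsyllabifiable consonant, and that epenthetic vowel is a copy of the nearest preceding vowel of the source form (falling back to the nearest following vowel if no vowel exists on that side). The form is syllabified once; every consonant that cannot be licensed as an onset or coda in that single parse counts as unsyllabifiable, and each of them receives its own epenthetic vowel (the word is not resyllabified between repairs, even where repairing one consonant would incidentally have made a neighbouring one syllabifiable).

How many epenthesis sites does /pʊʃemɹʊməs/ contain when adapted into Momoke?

1

The unsyllabifiable consonants are /s/; each receives one epenthetic vowel.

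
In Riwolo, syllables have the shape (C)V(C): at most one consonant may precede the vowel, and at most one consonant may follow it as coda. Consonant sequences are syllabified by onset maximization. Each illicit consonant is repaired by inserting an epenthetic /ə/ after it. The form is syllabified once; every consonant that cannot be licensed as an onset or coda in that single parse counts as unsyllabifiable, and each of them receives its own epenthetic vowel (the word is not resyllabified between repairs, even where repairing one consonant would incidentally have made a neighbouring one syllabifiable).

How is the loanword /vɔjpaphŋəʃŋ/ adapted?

vɔjpaphəŋəʃŋə

The consonants /h/, /ŋ/ cannot be parsed into a legal (C)V(C) syllable (at most one coda consonant is licensed; onsets are limited to one consonant).
Epenthesis after each stranded consonant: /h/ → /hə/, /ŋ/ → /ŋə/.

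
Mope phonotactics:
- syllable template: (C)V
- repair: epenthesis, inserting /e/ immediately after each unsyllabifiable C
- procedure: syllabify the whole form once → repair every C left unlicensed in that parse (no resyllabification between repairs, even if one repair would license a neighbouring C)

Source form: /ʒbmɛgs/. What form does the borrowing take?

The consonants /ʒ/, /b/, /g/, /s/ cannot be parsed into a legal (C)V syllable (no codas are permitted; onsets are limited to one consonant).
Inserting the epenthetic vowel yields /ʒ/ → /ʒe/, /b/ → /be/, /g/ → /ge/, /s/ → /se/.

ʒebemɛgese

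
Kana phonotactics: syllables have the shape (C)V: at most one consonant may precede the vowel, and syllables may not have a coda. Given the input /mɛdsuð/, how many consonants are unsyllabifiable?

2

Syllabifying with onset maximization leaves /d/, /ð/ stranded (no codas are permitted; onsets are limited to one consonant).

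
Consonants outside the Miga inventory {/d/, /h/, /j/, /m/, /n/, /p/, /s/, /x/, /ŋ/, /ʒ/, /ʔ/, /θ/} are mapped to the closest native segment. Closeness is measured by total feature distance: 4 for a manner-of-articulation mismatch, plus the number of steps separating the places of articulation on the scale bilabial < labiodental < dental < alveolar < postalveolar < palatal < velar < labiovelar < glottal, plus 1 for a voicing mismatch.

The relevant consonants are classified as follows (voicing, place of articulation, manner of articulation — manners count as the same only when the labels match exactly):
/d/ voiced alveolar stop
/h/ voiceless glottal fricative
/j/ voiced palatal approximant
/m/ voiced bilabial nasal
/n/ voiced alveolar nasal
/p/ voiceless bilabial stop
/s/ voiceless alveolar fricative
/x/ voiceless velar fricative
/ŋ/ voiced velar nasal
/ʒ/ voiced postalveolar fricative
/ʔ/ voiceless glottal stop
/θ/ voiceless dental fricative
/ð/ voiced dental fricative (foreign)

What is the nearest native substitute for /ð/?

/θ/ is closest: same manner (fricative), place distance 0 (dental→dental), voicing differs (+1); total 1. Next closest is /s/ at distance 2.

θ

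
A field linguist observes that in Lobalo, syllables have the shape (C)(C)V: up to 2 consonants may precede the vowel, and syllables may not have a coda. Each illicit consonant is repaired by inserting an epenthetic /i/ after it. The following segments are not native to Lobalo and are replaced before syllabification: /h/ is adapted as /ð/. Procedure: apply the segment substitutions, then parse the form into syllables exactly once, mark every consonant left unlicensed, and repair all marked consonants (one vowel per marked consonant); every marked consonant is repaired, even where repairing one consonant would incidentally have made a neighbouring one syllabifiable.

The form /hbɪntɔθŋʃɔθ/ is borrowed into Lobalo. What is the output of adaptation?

ðbɪntɔθiŋʃɔθi

Substitution: /h/ → /ð/, giving /ðbɪntɔθŋʃɔθ/.
Syllabifying with onset maximization leaves /θ/, /θ/ stranded (no codas are permitted; onsets may contain at most 2 consonants).
Inserting the epenthetic vowel yields /θ/ → /θi/, /θ/ → /θi/.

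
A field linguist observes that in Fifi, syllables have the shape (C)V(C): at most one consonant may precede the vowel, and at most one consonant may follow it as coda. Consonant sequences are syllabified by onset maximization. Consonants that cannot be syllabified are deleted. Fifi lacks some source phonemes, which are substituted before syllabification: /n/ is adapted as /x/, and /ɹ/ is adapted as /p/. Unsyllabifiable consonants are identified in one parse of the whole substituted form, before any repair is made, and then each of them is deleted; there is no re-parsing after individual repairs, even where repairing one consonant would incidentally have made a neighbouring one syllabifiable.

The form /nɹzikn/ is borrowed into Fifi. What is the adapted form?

Substitution: /n/ → /x/, /ɹ/ → /p/, giving /xpzikx/.
Under (C)V(C), the unsyllabifiable consonants are /x/, /p/, /x/ (at most one coda consonant is licensed; onsets are limited to one consonant).
Deletion applies to /x/, /p/, /x/.

zik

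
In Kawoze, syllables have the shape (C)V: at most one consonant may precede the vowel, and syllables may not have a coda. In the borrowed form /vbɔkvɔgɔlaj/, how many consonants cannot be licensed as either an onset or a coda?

Syllabifying with onset maximization leaves /v/, /k/, /j/ stranded (no codas are permitted; onsets are limited to one consonant).

3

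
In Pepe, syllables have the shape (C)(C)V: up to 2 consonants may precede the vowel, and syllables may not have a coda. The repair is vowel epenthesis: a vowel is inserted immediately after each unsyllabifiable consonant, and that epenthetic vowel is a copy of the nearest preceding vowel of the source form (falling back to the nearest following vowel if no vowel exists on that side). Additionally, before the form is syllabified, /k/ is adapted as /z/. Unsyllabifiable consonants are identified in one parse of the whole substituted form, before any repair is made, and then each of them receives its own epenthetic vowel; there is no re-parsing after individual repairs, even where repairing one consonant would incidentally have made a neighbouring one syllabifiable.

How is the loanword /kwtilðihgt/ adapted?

Substitution: /k/ → /z/, giving /zwtilðihgt/.
The consonants /z/, /h/, /g/, /t/ cannot be parsed into a legal (C)(C)V syllable (no codas are permitted; onsets may contain at most 2 consonants).
Inserting the epenthetic vowel yields /z/ → /zi/, /h/ → /hi/, /g/ → /gi/, /t/ → /ti/.

ziwtilðihigiti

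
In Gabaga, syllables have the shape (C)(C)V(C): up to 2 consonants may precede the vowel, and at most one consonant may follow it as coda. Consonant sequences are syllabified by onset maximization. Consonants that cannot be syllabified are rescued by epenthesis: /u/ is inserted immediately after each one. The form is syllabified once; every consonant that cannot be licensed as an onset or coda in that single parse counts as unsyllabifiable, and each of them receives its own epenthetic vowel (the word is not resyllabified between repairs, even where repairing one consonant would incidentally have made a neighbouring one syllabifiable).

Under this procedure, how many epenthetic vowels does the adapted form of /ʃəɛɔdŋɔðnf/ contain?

2

The unsyllabifiable consonants are /n/, /f/; each receives one epenthetic vowel.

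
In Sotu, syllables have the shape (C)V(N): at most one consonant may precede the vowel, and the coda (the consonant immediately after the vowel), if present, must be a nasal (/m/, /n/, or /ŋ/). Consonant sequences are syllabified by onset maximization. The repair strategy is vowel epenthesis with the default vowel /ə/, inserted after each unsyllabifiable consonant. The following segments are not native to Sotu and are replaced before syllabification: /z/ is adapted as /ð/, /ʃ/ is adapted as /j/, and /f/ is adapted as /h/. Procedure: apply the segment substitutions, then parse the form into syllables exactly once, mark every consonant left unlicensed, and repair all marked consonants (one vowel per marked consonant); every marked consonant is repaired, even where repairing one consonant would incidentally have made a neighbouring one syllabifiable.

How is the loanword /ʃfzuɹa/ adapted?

Substitution: /ʃ/ → /j/, /f/ → /h/, /z/ → /ð/, giving /jhðuɹa/.
Syllabifying with onset maximization leaves /j/, /h/ stranded (only a nasal (/m/, /n/, or /ŋ/) is licensed in coda position; onsets are limited to one consonant).
Each unlicensed consonant becomes the onset of a new syllable: /j/ → /jə/, /h/ → /hə/.

jəhəðuɹa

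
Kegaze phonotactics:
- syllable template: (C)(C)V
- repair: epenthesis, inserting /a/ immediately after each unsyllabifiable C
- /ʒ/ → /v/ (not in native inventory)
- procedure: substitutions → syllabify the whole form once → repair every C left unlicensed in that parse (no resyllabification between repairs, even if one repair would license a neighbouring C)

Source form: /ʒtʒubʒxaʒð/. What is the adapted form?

Substitution: /ʒ/ → /v/, giving /vtvubvxavð/.
Syllabifying with onset maximization leaves /v/, /b/, /v/, /ð/ stranded (no codas are permitted; onsets may contain at most 2 consonants).
Epenthesis after each stranded consonant: /v/ → /va/, /b/ → /ba/, /v/ → /va/, /ð/ → /ða/.

vatvubavxavaða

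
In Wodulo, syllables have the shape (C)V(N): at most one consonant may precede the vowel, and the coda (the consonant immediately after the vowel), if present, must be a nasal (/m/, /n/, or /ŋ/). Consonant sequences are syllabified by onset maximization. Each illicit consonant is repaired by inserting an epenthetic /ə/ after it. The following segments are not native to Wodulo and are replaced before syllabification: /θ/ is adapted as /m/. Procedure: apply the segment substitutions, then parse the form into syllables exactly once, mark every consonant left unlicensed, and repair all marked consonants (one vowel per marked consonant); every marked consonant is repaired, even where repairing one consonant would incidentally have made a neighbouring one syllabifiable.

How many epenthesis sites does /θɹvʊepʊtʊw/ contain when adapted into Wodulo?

After substitution the input is /mɹvʊepʊtʊw/.
The unsyllabifiable consonants are /m/, /ɹ/, /w/; each receives one epenthetic vowel.

3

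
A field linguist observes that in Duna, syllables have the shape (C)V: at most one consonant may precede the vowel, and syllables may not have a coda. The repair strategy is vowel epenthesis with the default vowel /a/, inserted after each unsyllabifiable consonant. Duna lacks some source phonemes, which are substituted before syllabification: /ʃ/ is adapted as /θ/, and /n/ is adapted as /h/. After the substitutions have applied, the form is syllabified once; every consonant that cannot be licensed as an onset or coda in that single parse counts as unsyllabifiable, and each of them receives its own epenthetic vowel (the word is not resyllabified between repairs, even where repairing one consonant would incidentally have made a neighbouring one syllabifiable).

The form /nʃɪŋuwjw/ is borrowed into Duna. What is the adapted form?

haθɪŋuwajawa

Substitution: /n/ → /h/, /ʃ/ → /θ/, giving /hθɪŋuwjw/.
Under (C)V, the unsyllabifiable consonants are /h/, /w/, /j/, /w/ (no codas are permitted; onsets are limited to one consonant).
Each unlicensed consonant becomes the onset of a new syllable: /h/ → /ha/, /w/ → /wa/, /j/ → /ja/, /w/ → /wa/.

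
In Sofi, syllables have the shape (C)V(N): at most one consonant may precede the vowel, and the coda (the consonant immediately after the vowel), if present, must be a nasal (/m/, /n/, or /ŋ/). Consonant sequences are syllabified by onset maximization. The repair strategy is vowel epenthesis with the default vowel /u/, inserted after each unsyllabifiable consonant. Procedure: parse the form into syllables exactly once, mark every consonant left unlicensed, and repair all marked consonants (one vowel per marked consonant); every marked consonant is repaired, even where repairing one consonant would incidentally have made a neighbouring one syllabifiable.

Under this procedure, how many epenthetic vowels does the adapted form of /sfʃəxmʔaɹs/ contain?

6

The unsyllabifiable consonants are /s/, /f/, /x/, /m/, /ɹ/, /s/; each receives one epenthetic vowel.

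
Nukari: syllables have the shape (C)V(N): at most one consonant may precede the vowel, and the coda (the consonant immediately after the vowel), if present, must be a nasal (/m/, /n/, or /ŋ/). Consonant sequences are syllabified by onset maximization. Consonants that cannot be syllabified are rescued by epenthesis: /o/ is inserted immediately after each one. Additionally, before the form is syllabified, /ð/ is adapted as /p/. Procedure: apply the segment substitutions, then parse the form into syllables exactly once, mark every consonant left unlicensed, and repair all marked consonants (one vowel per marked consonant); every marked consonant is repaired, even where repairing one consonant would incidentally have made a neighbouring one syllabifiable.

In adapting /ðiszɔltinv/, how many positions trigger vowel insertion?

3

After substitution the input is /piszɔltinv/.
The unsyllabifiable consonants are /s/, /l/, /v/; each receives one epenthetic vowel.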